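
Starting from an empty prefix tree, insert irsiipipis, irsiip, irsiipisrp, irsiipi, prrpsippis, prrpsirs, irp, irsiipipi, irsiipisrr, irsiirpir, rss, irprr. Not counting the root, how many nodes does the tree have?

Trace insertions, counting only characters that open a new branch:
  "irsiipipis" → 10 new (i, r, s, i, i, p, i, p, i, s)
  "irsiip" → prefix "irsiip" already present; 0 new (none)
  "irsiipisrp" → prefix "irsiipi" already present; 3 new (s, r, p)
  "irsiipi" → prefix "irsiipi" already present; 0 new (none)
  "prrpsippis" → 10 new (p, r, r, p, s, i, p, p, i, s)
  "prrpsirs" → prefix "prrpsi" already present; 2 new (r, s)
  "irp" → prefix "ir" already present; 1 new (p)
  "irsiipipi" → prefix "irsiipipi" already present; 0 new (none)
  "irsiipisrr" → prefix "irsiipisr" already present; 1 new (r)
  "irsiirpir" → prefix "irsii" already present; 4 new (r, p, i, r)
  "rss" → 3 new (r, s, s)
  "irprr" → prefix "irp" already present; 2 new (r, r)
Total nodes = 10 + 0 + 3 + 0 + 10 + 2 + 1 + 0 + 1 + 4 + 3 + 2 = 36

36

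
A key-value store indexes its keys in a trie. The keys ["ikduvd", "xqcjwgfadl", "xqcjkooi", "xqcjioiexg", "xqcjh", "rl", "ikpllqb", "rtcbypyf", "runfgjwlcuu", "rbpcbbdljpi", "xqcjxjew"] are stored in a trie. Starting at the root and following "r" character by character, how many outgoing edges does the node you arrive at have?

Walk "r" from the root, arriving at one node.
Distinct next characters after "r": b, l, t, u.
That node has 4 child edges.

4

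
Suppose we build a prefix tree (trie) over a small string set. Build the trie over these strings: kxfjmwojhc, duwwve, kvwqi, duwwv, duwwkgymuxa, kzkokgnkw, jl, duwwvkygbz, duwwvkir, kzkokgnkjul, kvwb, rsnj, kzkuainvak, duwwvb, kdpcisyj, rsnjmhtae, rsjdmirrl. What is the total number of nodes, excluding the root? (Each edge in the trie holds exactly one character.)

79

Count nodes per top-level branch (shared prefixes stored once):
  'd'-branch (duwwkgymuxa, duwwv, duwwvb, duwwve, duwwvkir, duwwvkygbz): 21 nodes
  'j'-branch (jl): 2 nodes
  'k'-branch (kdpcisyj, kvwb, kvwqi, kxfjmwojhc, kzkokgnkjul, kzkokgnkw, kzkuainvak): 40 nodes
  'r'-branch (rsjdmirrl, rsnj, rsnjmhtae): 16 nodes
Sum: 79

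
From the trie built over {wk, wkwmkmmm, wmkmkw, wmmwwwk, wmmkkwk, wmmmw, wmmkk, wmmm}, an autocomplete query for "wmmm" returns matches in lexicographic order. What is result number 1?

Words with prefix "wmmm", in lexicographic order: "wmmm", "wmmmw"
Position 1: wmmm

wmmm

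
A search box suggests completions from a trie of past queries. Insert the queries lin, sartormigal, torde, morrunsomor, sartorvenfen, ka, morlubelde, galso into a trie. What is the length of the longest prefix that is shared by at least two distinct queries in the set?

6

The deepest shared node is where two words last agree before diverging.
"sartormigal" and "sartorvenfen" agree on "sartor" (6 characters) before diverging; nothing deeper is shared.
Longest shared-prefix length: 6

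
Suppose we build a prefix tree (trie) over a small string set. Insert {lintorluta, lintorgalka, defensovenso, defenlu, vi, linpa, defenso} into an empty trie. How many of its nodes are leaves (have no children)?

6

Leaves are exactly the stored words that no other stored word extends.
Those words: "defenlu", "defensovenso", "linpa", "lintorgalka", "lintorluta", "vi"
Leaf count: 6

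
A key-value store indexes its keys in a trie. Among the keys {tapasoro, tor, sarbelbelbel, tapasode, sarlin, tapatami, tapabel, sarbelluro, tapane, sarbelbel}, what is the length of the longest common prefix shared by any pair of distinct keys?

9

Equivalently: take the maximum, over all pairs, of their longest common prefix length.
e.g. "sarbelbel" and "sarbelbelbel" share the prefix "sarbelbel" of length 9; no pair shares a longer one.
Longest shared-prefix length: 9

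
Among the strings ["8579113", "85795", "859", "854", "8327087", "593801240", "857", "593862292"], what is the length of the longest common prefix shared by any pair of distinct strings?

4

The deepest shared node is where two words last agree before diverging.
"593801240" and "593862292" agree on "5938" (4 characters) before diverging; nothing deeper is shared.
Longest shared-prefix length: 4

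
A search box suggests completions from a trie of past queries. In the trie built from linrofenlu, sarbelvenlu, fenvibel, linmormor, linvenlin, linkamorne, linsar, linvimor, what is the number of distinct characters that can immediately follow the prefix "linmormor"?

The children of the "linmormor" node are the distinct next characters among strings starting with "linmormor".
No stored string extends past "linmormor".
That node has 0 child edges.

0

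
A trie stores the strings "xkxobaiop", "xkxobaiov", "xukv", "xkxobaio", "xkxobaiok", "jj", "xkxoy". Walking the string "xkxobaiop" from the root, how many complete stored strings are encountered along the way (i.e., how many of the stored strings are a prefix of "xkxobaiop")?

2

Check each prefix of "xkxobaiop" against the stored set — each match is an end-marker on the path.
Prefixes of the query that are stored words: "xkxobaio", "xkxobaiop"
Count: 2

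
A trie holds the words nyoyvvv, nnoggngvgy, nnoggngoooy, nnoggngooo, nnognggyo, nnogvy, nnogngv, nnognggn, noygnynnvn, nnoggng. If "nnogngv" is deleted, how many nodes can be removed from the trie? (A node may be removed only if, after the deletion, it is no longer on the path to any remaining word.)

1

Walk "nnogngv" from the leaf back toward the root, removing each node that no remaining word uses.
The suffix "v" (1 node) is used only by "nnogngv"; the node for "nnogng" still has the child "g", so pruning stops there.
Nodes removed: 1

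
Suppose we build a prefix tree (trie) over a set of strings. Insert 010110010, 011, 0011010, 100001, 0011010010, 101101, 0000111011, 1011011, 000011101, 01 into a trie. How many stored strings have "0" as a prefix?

Walk to "0"; the words in its subtree are exactly those with that prefix.
Words under "0": 000011101, 0000111011, 0011010, 0011010010, 01, 010110010, 011
Count: 7

7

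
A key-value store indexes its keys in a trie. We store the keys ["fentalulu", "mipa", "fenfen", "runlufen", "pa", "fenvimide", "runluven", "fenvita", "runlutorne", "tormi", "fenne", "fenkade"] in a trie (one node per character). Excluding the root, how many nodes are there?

Insert word by word; a character creates a node only if that edge doesn't already exist:
  "fentalulu" → 9 new (f, e, n, t, a, l, u, l, u)
  "mipa" → 4 new (m, i, p, a)
  "fenfen" → prefix "fen" already present; 3 new (f, e, n)
  "runlufen" → 8 new (r, u, n, l, u, f, e, n)
  "pa" → 2 new (p, a)
  "fenvimide" → prefix "fen" already present; 6 new (v, i, m, i, d, e)
  "runluven" → prefix "runlu" already present; 3 new (v, e, n)
  "fenvita" → prefix "fenvi" already present; 2 new (t, a)
  "runlutorne" → prefix "runlu" already present; 5 new (t, o, r, n, e)
  "tormi" → 5 new (t, o, r, m, i)
  "fenne" → prefix "fen" already present; 2 new (n, e)
  "fenkade" → prefix "fen" already present; 4 new (k, a, d, e)
Total nodes = 9 + 4 + 3 + 8 + 2 + 6 + 3 + 2 + 5 + 5 + 2 + 4 = 53

53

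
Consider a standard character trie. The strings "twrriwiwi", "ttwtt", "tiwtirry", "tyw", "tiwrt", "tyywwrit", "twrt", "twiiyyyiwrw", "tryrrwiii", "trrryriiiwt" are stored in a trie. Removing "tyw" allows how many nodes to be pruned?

1

A node on "tyw"'s path can go only if nothing else ends at it or branches off below it.
The suffix "w" (1 node) is used only by "tyw"; the node for "ty" still has the child "y", so pruning stops there.
Nodes removed: 1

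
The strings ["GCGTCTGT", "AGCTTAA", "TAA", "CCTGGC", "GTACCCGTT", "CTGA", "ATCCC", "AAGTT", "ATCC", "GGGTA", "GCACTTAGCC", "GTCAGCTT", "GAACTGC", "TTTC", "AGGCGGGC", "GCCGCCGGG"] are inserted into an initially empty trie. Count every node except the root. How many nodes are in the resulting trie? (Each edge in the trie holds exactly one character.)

Count nodes per top-level branch (shared prefixes stored once):
  'A'-branch (AAGTT, AGCTTAA, AGGCGGGC, ATCC, ATCCC): 21 nodes
  'C'-branch (CCTGGC, CTGA): 9 nodes
  'G'-branch (GAACTGC, GCACTTAGCC, GCCGCCGGG, GCGTCTGT, GGGTA, GTACCCGTT, GTCAGCTT): 47 nodes
  'T'-branch (TAA, TTTC): 6 nodes
Sum: 83

83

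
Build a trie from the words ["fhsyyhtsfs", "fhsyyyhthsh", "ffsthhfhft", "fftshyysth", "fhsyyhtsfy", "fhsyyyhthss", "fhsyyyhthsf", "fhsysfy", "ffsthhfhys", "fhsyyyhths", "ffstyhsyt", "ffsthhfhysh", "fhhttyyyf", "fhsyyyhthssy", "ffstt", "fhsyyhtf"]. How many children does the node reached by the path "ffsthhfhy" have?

1

Follow the path "ffsthhfhy" to its node, then look at its outgoing edges.
Characters that immediately follow "ffsthhfhy" among the stored strings: {s}.
That node has 1 child edge.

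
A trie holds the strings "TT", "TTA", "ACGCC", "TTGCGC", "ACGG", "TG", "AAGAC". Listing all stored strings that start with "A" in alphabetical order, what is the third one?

ACGG

Words with prefix "A", in lexicographic order: "AAGAC", "ACGCC", "ACGG"
Position 3: ACGG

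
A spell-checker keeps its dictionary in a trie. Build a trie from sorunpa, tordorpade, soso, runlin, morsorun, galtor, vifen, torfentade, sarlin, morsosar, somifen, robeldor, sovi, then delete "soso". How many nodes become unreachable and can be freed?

After clearing the end-marker at "soso", prune upward until reaching a node still needed by another word.
The suffix "so" (2 nodes) is used only by "soso"; the node for "so" still has the child "r", so pruning stops there.
Nodes removed: 2

2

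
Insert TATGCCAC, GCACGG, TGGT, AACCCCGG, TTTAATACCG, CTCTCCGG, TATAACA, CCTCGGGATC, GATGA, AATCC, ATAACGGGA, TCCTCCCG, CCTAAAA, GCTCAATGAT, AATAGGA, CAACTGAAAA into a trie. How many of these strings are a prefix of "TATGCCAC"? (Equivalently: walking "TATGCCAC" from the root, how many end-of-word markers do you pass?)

1

Traverse "TATGCCAC" character by character; count nodes along the way that are marked as word ends.
Prefixes of the query that are stored words: "TATGCCAC"
Count: 1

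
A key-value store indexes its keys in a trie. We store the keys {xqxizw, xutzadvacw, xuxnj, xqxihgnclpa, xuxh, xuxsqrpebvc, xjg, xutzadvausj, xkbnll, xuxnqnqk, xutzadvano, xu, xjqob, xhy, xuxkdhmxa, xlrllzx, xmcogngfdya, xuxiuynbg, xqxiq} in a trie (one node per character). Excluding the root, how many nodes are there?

84

Trace insertions, counting only characters that open a new branch:
  "xqxizw" → 6 new (x, q, x, i, z, w)
  "xutzadvacw" → prefix "x" already present; 9 new (u, t, z, a, d, v, a, c, w)
  "xuxnj" → prefix "xu" already present; 3 new (x, n, j)
  "xqxihgnclpa" → prefix "xqxi" already present; 7 new (h, g, n, c, l, p, a)
  "xuxh" → prefix "xux" already present; 1 new (h)
  "xuxsqrpebvc" → prefix "xux" already present; 8 new (s, q, r, p, e, b, v, c)
  "xjg" → prefix "x" already present; 2 new (j, g)
  "xutzadvausj" → prefix "xutzadva" already present; 3 new (u, s, j)
  "xkbnll" → prefix "x" already present; 5 new (k, b, n, l, l)
  "xuxnqnqk" → prefix "xuxn" already present; 4 new (q, n, q, k)
  "xutzadvano" → prefix "xutzadva" already present; 2 new (n, o)
  "xu" → prefix "xu" already present; 0 new (none)
  "xjqob" → prefix "xj" already present; 3 new (q, o, b)
  "xhy" → prefix "x" already present; 2 new (h, y)
  "xuxkdhmxa" → prefix "xux" already present; 6 new (k, d, h, m, x, a)
  "xlrllzx" → prefix "x" already present; 6 new (l, r, l, l, z, x)
  "xmcogngfdya" → prefix "x" already present; 10 new (m, c, o, g, n, g, f, d, y, a)
  "xuxiuynbg" → prefix "xux" already present; 6 new (i, u, y, n, b, g)
  "xqxiq" → prefix "xqxi" already present; 1 new (q)
Total nodes = 6 + 9 + 3 + 7 + 1 + 8 + 2 + 3 + 5 + 4 + 2 + 0 + 3 + 2 + 6 + 6 + 10 + 6 + 1 = 84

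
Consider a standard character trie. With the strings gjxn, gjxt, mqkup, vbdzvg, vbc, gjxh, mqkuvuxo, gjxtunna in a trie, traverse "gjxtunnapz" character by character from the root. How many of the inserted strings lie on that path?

2

Walk "gjxtunnapz" from the root; an end-of-word marker is hit whenever a stored word is a prefix of "gjxtunnapz".
Prefixes of the query that are stored words: "gjxt", "gjxtunna"
Count: 2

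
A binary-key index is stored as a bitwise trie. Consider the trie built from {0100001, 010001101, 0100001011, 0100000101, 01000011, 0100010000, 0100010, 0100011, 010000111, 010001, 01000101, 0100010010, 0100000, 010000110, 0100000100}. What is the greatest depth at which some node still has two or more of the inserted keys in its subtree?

Equivalently: take the maximum, over all pairs, of their longest common prefix length.
e.g. "0100000100" and "0100000101" share the prefix "010000010" of length 9; no pair shares a longer one.
Longest shared-prefix length: 9

9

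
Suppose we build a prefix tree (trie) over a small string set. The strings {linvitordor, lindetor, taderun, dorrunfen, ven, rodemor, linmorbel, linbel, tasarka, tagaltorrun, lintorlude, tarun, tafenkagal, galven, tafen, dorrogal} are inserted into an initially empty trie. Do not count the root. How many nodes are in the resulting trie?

Count nodes per top-level branch (shared prefixes stored once):
  'd'-branch (dorrogal, dorrunfen): 13 nodes
  'g'-branch (galven): 6 nodes
  'l'-branch (linbel, lindetor, linmorbel, lintorlude, linvitordor): 32 nodes
  'r'-branch (rodemor): 7 nodes
  't'-branch (taderun, tafen, tafenkagal, tagaltorrun, tarun, tasarka): 32 nodes
  'v'-branch (ven): 3 nodes
Sum: 93

93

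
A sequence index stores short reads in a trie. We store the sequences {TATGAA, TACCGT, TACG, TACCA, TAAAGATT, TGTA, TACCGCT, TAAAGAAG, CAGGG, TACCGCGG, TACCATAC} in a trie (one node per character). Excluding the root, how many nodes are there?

35

Count nodes per top-level branch (shared prefixes stored once):
  'C'-branch (CAGGG): 5 nodes
  'T'-branch (TAAAGAAG, TAAAGATT, TACCA, TACCATAC, TACCGCGG, TACCGCT, TACCGT, TACG, TATGAA, TGTA): 30 nodes
Sum: 35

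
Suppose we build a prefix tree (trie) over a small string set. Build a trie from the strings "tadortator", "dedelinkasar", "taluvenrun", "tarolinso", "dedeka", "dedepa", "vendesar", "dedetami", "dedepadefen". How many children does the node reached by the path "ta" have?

The children of the "ta" node are the distinct next characters among strings starting with "ta".
Distinct next characters after "ta": d, l, r.
That node has 3 child edges.

3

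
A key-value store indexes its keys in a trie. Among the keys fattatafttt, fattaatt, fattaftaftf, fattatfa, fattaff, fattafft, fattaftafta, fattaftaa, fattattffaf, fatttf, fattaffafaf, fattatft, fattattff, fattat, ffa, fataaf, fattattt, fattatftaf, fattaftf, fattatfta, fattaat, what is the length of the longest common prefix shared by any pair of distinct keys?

10

Equivalently: take the maximum, over all pairs, of their longest common prefix length.
"fattaftafta" and "fattaftaftf" agree on "fattaftaft" (10 characters) before diverging; nothing deeper is shared.
Longest shared-prefix length: 10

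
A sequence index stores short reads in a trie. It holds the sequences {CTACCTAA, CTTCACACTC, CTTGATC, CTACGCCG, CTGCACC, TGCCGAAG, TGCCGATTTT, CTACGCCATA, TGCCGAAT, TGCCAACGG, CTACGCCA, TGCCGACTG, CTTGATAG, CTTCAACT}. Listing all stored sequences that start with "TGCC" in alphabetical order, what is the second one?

TGCCGAAG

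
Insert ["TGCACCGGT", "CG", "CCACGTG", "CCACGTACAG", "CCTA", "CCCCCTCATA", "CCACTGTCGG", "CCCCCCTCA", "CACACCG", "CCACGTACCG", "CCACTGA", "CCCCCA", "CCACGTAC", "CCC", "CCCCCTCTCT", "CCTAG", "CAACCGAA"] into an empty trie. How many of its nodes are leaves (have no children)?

Leaves are exactly the stored words that no other stored word extends.
Those words: "CAACCGAA", "CACACCG", "CCACGTACAG", "CCACGTACCG", "CCACGTG", "CCACTGA", "CCACTGTCGG", "CCCCCA", "CCCCCCTCA", "CCCCCTCATA", "CCCCCTCTCT", "CCTAG", "CG", "TGCACCGGT"
Leaf count: 14

14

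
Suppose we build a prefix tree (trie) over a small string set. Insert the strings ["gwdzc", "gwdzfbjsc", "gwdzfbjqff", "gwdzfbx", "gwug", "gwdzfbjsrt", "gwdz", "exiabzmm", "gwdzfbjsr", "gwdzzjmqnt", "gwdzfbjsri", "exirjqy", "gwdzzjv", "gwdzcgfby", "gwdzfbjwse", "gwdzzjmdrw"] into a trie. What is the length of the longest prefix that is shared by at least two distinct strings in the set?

9

The deepest shared node is where two words last agree before diverging.
e.g. "gwdzfbjsr" and "gwdzfbjsri" share the prefix "gwdzfbjsr" of length 9; no pair shares a longer one.
Longest shared-prefix length: 9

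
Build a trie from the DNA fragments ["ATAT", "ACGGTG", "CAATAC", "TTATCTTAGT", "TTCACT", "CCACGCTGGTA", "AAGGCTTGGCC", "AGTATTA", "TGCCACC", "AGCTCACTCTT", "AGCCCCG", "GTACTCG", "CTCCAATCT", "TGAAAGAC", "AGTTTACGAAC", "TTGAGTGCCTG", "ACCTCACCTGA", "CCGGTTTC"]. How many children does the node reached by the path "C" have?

3

Walk "C" from the root, arriving at one node.
Characters that immediately follow "C" among the stored strings: {A, C, T}.
That node has 3 child edges.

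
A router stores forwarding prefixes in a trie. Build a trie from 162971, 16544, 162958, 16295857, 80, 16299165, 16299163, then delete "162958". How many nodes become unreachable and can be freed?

A node on "162958"'s path can go only if nothing else ends at it or branches off below it.
Every node on "162958" is still needed (e.g. by "16295857"), so nothing is freed.
Nodes removed: 0

0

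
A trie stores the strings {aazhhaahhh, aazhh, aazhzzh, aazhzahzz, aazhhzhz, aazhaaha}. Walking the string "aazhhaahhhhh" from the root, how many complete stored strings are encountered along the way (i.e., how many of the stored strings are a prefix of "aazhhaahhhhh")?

Traverse "aazhhaahhhhh" character by character; count nodes along the way that are marked as word ends.
Prefixes of the query that are stored words: "aazhh", "aazhhaahhh"
Count: 2

2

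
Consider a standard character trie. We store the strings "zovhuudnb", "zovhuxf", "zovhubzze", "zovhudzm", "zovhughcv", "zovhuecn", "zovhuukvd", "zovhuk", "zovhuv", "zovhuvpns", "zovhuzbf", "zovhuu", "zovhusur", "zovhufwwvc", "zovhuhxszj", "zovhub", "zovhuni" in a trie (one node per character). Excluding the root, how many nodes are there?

For each word, the new-node count is its length minus the longest prefix already in the trie:
  "zovhuudnb" → 9 new (z, o, v, h, u, u, d, n, b)
  "zovhuxf" → prefix "zovhu" already present; 2 new (x, f)
  "zovhubzze" → prefix "zovhu" already present; 4 new (b, z, z, e)
  "zovhudzm" → prefix "zovhu" already present; 3 new (d, z, m)
  "zovhughcv" → prefix "zovhu" already present; 4 new (g, h, c, v)
  "zovhuecn" → prefix "zovhu" already present; 3 new (e, c, n)
  "zovhuukvd" → prefix "zovhuu" already present; 3 new (k, v, d)
  "zovhuk" → prefix "zovhu" already present; 1 new (k)
  "zovhuv" → prefix "zovhu" already present; 1 new (v)
  "zovhuvpns" → prefix "zovhuv" already present; 3 new (p, n, s)
  "zovhuzbf" → prefix "zovhu" already present; 3 new (z, b, f)
  "zovhuu" → prefix "zovhuu" already present; 0 new (none)
  "zovhusur" → prefix "zovhu" already present; 3 new (s, u, r)
  "zovhufwwvc" → prefix "zovhu" already present; 5 new (f, w, w, v, c)
  "zovhuhxszj" → prefix "zovhu" already present; 5 new (h, x, s, z, j)
  "zovhub" → prefix "zovhub" already present; 0 new (none)
  "zovhuni" → prefix "zovhu" already present; 2 new (n, i)
Total nodes = 9 + 2 + 4 + 3 + 4 + 3 + 3 + 1 + 1 + 3 + 3 + 0 + 3 + 5 + 5 + 0 + 2 = 51

51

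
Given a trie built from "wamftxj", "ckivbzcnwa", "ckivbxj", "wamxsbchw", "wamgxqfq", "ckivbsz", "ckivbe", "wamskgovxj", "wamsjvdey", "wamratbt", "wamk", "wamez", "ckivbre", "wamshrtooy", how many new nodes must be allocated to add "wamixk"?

The longest prefix of "wamixk" already in the trie is "wam" (length 3).
Each of the 3 remaining characters creates one node.

3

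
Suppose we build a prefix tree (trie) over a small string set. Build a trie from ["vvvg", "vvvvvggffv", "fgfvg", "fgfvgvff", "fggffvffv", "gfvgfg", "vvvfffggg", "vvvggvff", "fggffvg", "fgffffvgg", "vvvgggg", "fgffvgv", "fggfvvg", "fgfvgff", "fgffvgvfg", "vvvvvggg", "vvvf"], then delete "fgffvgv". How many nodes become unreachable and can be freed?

Walk "fgffvgv" from the leaf back toward the root, removing each node that no remaining word uses.
Every node on "fgffvgv" is still needed (e.g. by "fgffvgvfg"), so nothing is freed.
Nodes removed: 0

0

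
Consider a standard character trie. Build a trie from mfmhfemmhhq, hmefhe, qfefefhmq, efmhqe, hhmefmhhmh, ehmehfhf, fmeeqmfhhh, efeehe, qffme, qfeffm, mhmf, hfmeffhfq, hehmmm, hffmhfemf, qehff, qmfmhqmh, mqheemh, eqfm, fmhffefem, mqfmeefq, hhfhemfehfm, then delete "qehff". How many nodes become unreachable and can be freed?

4

After clearing the end-marker at "qehff", prune upward until reaching a node still needed by another word.
The suffix "ehff" (4 nodes) is used only by "qehff"; the node for "q" still has the child "f", so pruning stops there.
Nodes removed: 4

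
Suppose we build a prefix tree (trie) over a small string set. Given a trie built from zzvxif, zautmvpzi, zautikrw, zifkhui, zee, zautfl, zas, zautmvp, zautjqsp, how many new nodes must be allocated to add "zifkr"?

Walking "zifkr" from the root, the first 4 characters ("zifk") follow existing edges; "r" is the first miss.
So 5 − 4 = 1 new nodes.

1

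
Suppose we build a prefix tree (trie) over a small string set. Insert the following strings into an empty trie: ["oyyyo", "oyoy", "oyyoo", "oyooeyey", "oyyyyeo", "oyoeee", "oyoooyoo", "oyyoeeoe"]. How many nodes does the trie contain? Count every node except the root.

28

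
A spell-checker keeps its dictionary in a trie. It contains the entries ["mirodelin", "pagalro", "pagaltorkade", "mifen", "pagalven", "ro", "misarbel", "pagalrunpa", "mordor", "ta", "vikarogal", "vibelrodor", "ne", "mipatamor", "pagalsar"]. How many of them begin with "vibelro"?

1

Filter for entries beginning with "vibelro":
Words under "vibelro": vibelrodor
Count: 1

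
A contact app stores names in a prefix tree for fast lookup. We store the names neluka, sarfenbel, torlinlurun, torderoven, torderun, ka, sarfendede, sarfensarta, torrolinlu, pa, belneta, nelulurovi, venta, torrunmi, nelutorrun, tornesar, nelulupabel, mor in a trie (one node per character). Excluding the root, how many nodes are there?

96

Count nodes per top-level branch (shared prefixes stored once):
  'b'-branch (belneta): 7 nodes
  'k'-branch (ka): 2 nodes
  'm'-branch (mor): 3 nodes
  'n'-branch (neluka, nelulupabel, nelulurovi, nelutorrun): 23 nodes
  'p'-branch (pa): 2 nodes
  's'-branch (sarfenbel, sarfendede, sarfensarta): 18 nodes
  't'-branch (torderoven, torderun, torlinlurun, tornesar, torrolinlu, torrunmi): 36 nodes
  'v'-branch (venta): 5 nodes
Sum: 96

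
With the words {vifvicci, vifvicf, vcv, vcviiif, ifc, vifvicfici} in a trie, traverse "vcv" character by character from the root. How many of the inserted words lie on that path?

Traverse "vcv" character by character; count nodes along the way that are marked as word ends.
Prefixes of the query that are stored words: "vcv"
Count: 1

1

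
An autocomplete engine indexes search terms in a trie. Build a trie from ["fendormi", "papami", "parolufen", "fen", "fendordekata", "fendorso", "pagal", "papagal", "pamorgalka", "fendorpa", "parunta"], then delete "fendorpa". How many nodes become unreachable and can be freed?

Walk "fendorpa" from the leaf back toward the root, removing each node that no remaining word uses.
The suffix "pa" (2 nodes) is used only by "fendorpa"; the node for "fendor" still has the child "m", so pruning stops there.
Nodes removed: 2

2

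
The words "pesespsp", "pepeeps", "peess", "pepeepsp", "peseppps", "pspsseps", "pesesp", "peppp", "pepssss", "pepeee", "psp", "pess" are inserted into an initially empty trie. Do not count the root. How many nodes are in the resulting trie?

36

Trie structure (* marks end of a word):
(root)
└─ p
   ├─ e
   │  ├─ e
   │  │  └─ s
   │  │     └─ s *
   │  ├─ p
   │  │  ├─ e
   │  │  │  └─ e
   │  │  │     ├─ e *
   │  │  │     └─ p
   │  │  │        └─ s *
   │  │  │           └─ p *
   │  │  ├─ p
   │  │  │  └─ p *
   │  │  └─ s
   │  │     └─ s
   │  │        └─ s
   │  │           └─ s *
   │  └─ s
   │     ├─ e
   │     │  ├─ p
   │     │  │  └─ p
   │     │  │     └─ p
   │     │  │        └─ s *
   │     │  └─ s
   │     │     └─ p *
   │     │        └─ s
   │     │           └─ p *
   │     └─ s *
   └─ s
      └─ p *
         └─ s
            └─ s
               └─ e
                  └─ p
                     └─ s *
Counting every labelled node above: 36.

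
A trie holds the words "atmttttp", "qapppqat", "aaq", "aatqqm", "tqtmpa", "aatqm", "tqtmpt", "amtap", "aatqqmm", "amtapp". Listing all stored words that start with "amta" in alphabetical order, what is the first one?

amtap

Words with prefix "amta", in lexicographic order: "amtap", "amtapp"
The 1st is amtap.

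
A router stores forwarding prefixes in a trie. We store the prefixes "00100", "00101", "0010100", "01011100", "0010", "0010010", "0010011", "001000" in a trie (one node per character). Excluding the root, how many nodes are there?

19

Trie structure (* marks end of a word):
(root)
└─ 0
   ├─ 0
   │  └─ 1
   │     └─ 0 *
   │        ├─ 0 *
   │        │  ├─ 0 *
   │        │  └─ 1
   │        │     ├─ 0 *
   │        │     └─ 1 *
   │        └─ 1 *
   │           └─ 0
   │              └─ 0 *
   └─ 1
      └─ 0
         └─ 1
            └─ 1
               └─ 1
                  └─ 0
                     └─ 0 *
Counting every labelled node above: 19.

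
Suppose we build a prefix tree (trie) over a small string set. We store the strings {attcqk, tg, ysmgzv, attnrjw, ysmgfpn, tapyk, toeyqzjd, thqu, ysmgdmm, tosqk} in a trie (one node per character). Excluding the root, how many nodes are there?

For each word, the new-node count is its length minus the longest prefix already in the trie:
  "attcqk" → 6 new (a, t, t, c, q, k)
  "tg" → 2 new (t, g)
  "ysmgzv" → 6 new (y, s, m, g, z, v)
  "attnrjw" → prefix "att" already present; 4 new (n, r, j, w)
  "ysmgfpn" → prefix "ysmg" already present; 3 new (f, p, n)
  "tapyk" → prefix "t" already present; 4 new (a, p, y, k)
  "toeyqzjd" → prefix "t" already present; 7 new (o, e, y, q, z, j, d)
  "thqu" → prefix "t" already present; 3 new (h, q, u)
  "ysmgdmm" → prefix "ysmg" already present; 3 new (d, m, m)
  "tosqk" → prefix "to" already present; 3 new (s, q, k)
Total nodes = 6 + 2 + 6 + 4 + 3 + 4 + 7 + 3 + 3 + 3 = 41

41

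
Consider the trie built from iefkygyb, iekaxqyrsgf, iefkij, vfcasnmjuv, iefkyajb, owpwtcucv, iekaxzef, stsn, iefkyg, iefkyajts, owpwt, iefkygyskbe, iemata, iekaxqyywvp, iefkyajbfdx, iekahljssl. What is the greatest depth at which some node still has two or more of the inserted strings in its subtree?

Look for the deepest trie node that still has at least two words in its subtree.
"iefkyajb" and "iefkyajbfdx" agree on "iefkyajb" (8 characters) before diverging; nothing deeper is shared.
Longest shared-prefix length: 8

8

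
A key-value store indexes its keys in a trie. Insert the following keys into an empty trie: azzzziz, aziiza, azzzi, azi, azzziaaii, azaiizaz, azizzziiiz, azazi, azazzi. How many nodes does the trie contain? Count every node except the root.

33

Count nodes per top-level branch (shared prefixes stored once):
  'a'-branch (azaiizaz, azazi, azazzi, azi, aziiza, azizzziiiz, azzzi, azzziaaii, azzzziz): 33 nodes
Sum: 33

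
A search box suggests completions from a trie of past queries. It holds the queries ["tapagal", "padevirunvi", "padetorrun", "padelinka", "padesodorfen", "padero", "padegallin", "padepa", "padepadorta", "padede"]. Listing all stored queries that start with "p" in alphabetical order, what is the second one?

DFS of the "p" subtree visits, in order: "padede", "padegallin", "padelinka", "padepa", "padepadorta", "padero", "padesodorfen", "padetorrun", "padevirunvi"
The 2nd is padegallin.

padegallin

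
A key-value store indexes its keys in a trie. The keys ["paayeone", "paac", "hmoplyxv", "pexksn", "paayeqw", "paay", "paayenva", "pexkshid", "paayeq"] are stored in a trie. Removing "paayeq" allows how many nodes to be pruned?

After clearing the end-marker at "paayeq", prune upward until reaching a node still needed by another word.
Every node on "paayeq" is still needed (e.g. by "paayeqw"), so nothing is freed.
Nodes removed: 0

0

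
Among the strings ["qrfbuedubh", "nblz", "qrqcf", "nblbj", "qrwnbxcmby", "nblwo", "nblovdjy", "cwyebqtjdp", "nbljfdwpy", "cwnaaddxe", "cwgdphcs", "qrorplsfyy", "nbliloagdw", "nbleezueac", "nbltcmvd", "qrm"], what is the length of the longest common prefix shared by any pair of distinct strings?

3

The deepest shared node is where two words last agree before diverging.
e.g. "nblbj" and "nbleezueac" share the prefix "nbl" of length 3; no pair shares a longer one.
Longest shared-prefix length: 3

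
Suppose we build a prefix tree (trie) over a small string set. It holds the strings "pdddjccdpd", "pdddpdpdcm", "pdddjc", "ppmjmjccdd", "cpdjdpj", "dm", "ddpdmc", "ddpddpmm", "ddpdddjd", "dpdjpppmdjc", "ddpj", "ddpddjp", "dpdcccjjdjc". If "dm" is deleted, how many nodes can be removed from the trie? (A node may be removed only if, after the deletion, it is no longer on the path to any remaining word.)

1

A node on "dm"'s path can go only if nothing else ends at it or branches off below it.
The suffix "m" (1 node) is used only by "dm"; the node for "d" still has the child "d", so pruning stops there.
Nodes removed: 1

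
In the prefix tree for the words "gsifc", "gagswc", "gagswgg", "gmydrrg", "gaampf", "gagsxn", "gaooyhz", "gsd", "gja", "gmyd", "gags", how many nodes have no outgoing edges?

9

A leaf is a node with no children — equivalently, the end of a word that is not a proper prefix of any other stored word.
Those words: "gaampf", "gagswc", "gagswgg", "gagsxn", "gaooyhz", "gja", "gmydrrg", "gsd", "gsifc"
Leaf count: 9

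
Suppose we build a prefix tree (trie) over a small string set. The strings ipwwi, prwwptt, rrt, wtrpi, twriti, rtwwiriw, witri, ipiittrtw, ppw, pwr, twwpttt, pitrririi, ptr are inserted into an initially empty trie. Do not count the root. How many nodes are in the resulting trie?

Insert word by word; a character creates a node only if that edge doesn't already exist:
  "ipwwi" → 5 new (i, p, w, w, i)
  "prwwptt" → 7 new (p, r, w, w, p, t, t)
  "rrt" → 3 new (r, r, t)
  "wtrpi" → 5 new (w, t, r, p, i)
  "twriti" → 6 new (t, w, r, i, t, i)
  "rtwwiriw" → prefix "r" already present; 7 new (t, w, w, i, r, i, w)
  "witri" → prefix "w" already present; 4 new (i, t, r, i)
  "ipiittrtw" → prefix "ip" already present; 7 new (i, i, t, t, r, t, w)
  "ppw" → prefix "p" already present; 2 new (p, w)
  "pwr" → prefix "p" already present; 2 new (w, r)
  "twwpttt" → prefix "tw" already present; 5 new (w, p, t, t, t)
  "pitrririi" → prefix "p" already present; 8 new (i, t, r, r, i, r, i, i)
  "ptr" → prefix "p" already present; 2 new (t, r)
Total nodes = 5 + 7 + 3 + 5 + 6 + 7 + 4 + 7 + 2 + 2 + 5 + 8 + 2 = 63

63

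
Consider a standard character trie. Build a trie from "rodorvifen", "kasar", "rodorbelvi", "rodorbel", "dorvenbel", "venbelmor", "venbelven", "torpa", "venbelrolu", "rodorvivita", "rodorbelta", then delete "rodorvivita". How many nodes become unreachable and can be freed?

4

Walk "rodorvivita" from the leaf back toward the root, removing each node that no remaining word uses.
The suffix "vita" (4 nodes) is used only by "rodorvivita"; the node for "rodorvi" still has the child "f", so pruning stops there.
Nodes removed: 4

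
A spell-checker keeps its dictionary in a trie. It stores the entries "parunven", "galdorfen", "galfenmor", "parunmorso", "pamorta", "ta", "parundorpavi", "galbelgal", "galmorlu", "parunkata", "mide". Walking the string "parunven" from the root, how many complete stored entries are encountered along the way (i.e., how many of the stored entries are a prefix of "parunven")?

Check each prefix of "parunven" against the stored set — each match is an end-marker on the path.
Prefixes of the query that are stored words: "parunven"
Count: 1

1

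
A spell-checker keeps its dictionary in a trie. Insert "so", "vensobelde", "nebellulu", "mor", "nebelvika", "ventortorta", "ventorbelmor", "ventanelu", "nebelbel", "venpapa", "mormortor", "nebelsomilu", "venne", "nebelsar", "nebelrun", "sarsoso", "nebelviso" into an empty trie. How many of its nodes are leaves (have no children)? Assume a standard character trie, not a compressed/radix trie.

A leaf is a node with no children — equivalently, the end of a word that is not a proper prefix of any other stored word.
Those words: "mormortor", "nebelbel", "nebellulu", "nebelrun", "nebelsar", "nebelsomilu", "nebelvika", "nebelviso", "sarsoso", "so", "venne", "venpapa", "vensobelde", "ventanelu", "ventorbelmor", "ventortorta"
Leaf count: 16

16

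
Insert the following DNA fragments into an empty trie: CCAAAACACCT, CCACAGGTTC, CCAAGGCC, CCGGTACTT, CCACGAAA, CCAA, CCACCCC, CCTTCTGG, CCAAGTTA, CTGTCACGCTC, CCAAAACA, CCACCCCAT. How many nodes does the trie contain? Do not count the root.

57

Count nodes per top-level branch (shared prefixes stored once):
  'C'-branch (CCAA, CCAAAACA, CCAAAACACCT, CCAAGGCC, CCAAGTTA, CCACAGGTTC, CCACCCC, CCACCCCAT, CCACGAAA, CCGGTACTT, CCTTCTGG, CTGTCACGCTC): 57 nodes
Sum: 57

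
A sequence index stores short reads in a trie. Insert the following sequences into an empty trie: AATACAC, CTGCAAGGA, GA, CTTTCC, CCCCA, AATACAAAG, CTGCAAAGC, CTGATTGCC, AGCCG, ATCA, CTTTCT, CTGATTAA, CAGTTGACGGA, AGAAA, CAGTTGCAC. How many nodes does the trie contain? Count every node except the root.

64

Trace insertions, counting only characters that open a new branch:
  "AATACAC" → 7 new (A, A, T, A, C, A, C)
  "CTGCAAGGA" → 9 new (C, T, G, C, A, A, G, G, A)
  "GA" → 2 new (G, A)
  "CTTTCC" → prefix "CT" already present; 4 new (T, T, C, C)
  "CCCCA" → prefix "C" already present; 4 new (C, C, C, A)
  "AATACAAAG" → prefix "AATACA" already present; 3 new (A, A, G)
  "CTGCAAAGC" → prefix "CTGCAA" already present; 3 new (A, G, C)
  "CTGATTGCC" → prefix "CTG" already present; 6 new (A, T, T, G, C, C)
  "AGCCG" → prefix "A" already present; 4 new (G, C, C, G)
  "ATCA" → prefix "A" already present; 3 new (T, C, A)
  "CTTTCT" → prefix "CTTTC" already present; 1 new (T)
  "CTGATTAA" → prefix "CTGATT" already present; 2 new (A, A)
  "CAGTTGACGGA" → prefix "C" already present; 10 new (A, G, T, T, G, A, C, G, G, A)
  "AGAAA" → prefix "AG" already present; 3 new (A, A, A)
  "CAGTTGCAC" → prefix "CAGTTG" already present; 3 new (C, A, C)
Total nodes = 7 + 9 + 2 + 4 + 4 + 3 + 3 + 6 + 4 + 3 + 1 + 2 + 10 + 3 + 3 = 64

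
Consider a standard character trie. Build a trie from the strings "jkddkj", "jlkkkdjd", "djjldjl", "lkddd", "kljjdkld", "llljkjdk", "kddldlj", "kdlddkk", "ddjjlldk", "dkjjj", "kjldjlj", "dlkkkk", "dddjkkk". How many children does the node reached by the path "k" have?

Walk "k" from the root, arriving at one node.
Characters that immediately follow "k" among the stored strings: {d, j, l}.
That node has 3 child edges.

3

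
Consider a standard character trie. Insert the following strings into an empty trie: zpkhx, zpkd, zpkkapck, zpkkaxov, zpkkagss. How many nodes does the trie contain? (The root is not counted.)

17

Count nodes per top-level branch (shared prefixes stored once):
  'z'-branch (zpkd, zpkhx, zpkkagss, zpkkapck, zpkkaxov): 17 nodes
Sum: 17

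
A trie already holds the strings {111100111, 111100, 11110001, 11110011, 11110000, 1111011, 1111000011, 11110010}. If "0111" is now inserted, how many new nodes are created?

4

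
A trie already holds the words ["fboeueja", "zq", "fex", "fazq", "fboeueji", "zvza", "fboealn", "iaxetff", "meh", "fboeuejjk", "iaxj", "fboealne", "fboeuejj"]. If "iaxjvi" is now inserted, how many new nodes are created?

2

Walking "iaxjvi" from the root, the first 4 characters ("iaxj") follow existing edges; "v" is the first miss.
Each of the 2 remaining characters creates one node.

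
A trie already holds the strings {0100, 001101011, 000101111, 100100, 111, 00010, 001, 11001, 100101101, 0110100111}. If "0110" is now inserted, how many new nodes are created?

0

"0110" is already a full path in the trie; only an end-marker is added.
No new nodes are needed: 0.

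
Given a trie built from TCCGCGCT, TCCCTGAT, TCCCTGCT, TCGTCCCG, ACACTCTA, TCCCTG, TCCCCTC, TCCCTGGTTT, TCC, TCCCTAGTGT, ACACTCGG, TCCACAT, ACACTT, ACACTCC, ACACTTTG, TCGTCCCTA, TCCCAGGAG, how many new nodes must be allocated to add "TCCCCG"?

1

Walking "TCCCCG" from the root, the first 5 characters ("TCCCC") follow existing edges; "G" is the first miss.
New nodes needed: |"TCCCCG"| − 5 = 6 − 5 = 1.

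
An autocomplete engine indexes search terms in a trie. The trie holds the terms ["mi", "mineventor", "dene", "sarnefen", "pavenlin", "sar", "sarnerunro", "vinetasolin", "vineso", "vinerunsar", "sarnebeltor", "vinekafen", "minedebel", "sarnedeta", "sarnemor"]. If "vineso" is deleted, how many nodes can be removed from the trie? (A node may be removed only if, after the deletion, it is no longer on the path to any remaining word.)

2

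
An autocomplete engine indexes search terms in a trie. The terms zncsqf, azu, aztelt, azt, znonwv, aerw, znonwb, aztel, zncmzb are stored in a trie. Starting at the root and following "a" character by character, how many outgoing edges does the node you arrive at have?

2

Follow the path "a" to its node, then look at its outgoing edges.
Characters that immediately follow "a" among the stored strings: {e, z}.
That node has 2 child edges.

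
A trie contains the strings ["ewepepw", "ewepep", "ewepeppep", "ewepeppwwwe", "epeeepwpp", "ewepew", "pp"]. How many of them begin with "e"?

6

Traverse to the node for "e", then collect every word in that subtree.
Matches: "epeeepwpp", "ewepep", "ewepeppep", "ewepeppwwwe", "ewepepw", "ewepew"
Count: 6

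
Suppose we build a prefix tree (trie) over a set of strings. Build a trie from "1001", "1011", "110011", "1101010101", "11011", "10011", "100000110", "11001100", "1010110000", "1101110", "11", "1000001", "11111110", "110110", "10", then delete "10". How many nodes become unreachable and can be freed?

0

After clearing the end-marker at "10", prune upward until reaching a node still needed by another word.
Every node on "10" is still needed (e.g. by "1001"), so nothing is freed.
Nodes removed: 0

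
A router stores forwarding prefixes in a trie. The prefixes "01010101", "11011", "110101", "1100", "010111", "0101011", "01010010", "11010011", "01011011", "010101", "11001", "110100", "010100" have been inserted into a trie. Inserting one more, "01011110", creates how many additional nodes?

2

The longest prefix of "01011110" already in the trie is "010111" (length 6).
New nodes needed: |"01011110"| − 6 = 8 − 6 = 2.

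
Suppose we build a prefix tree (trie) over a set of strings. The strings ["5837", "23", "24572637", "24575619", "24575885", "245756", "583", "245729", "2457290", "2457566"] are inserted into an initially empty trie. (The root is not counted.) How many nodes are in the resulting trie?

23

Count nodes per top-level branch (shared prefixes stored once):
  '2'-branch (23, 24572637, 245729, 2457290, 245756, 24575619, 2457566, 24575885): 19 nodes
  '5'-branch (583, 5837): 4 nodes
Sum: 23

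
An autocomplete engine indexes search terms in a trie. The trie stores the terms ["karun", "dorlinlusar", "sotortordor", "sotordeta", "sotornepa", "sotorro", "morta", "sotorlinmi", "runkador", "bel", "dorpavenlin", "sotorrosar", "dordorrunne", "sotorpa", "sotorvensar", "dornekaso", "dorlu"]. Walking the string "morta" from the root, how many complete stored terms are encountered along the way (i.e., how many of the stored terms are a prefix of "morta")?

1

Walk "morta" from the root; an end-of-word marker is hit whenever a stored word is a prefix of "morta".
Prefixes of the query that are stored words: "morta"
Count: 1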